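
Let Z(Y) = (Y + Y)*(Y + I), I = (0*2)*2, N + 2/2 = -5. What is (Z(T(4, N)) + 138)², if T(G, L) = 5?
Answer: 35344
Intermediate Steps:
N = -6 (N = -1 - 5 = -6)
I = 0 (I = 0*2 = 0)
Z(Y) = 2*Y² (Z(Y) = (Y + Y)*(Y + 0) = (2*Y)*Y = 2*Y²)
(Z(T(4, N)) + 138)² = (2*5² + 138)² = (2*25 + 138)² = (50 + 138)² = 188² = 35344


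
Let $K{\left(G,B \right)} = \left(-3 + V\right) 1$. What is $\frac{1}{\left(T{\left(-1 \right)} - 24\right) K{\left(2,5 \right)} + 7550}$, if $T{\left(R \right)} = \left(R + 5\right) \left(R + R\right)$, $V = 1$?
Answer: $\frac{1}{7614} \approx 0.00013134$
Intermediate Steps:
$T{\left(R \right)} = 2 R \left(5 + R\right)$ ($T{\left(R \right)} = \left(5 + R\right) 2 R = 2 R \left(5 + R\right)$)
$K{\left(G,B \right)} = -2$ ($K{\left(G,B \right)} = \left(-3 + 1\right) 1 = \left(-2\right) 1 = -2$)
$\frac{1}{\left(T{\left(-1 \right)} - 24\right) K{\left(2,5 \right)} + 7550} = \frac{1}{\left(2 \left(-1\right) \left(5 - 1\right) - 24\right) \left(-2\right) + 7550} = \frac{1}{\left(2 \left(-1\right) 4 - 24\right) \left(-2\right) + 7550} = \frac{1}{\left(-8 - 24\right) \left(-2\right) + 7550} = \frac{1}{\left(-32\right) \left(-2\right) + 7550} = \frac{1}{64 + 7550} = \frac{1}{7614}$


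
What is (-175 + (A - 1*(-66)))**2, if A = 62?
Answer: 2209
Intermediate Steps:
(-175 + (A - 1*(-66)))**2 = (-175 + (62 - 1*(-66)))**2 = (-175 + (62 + 66))**2 = (-175 + 128)**2 = (-47)**2 = 2209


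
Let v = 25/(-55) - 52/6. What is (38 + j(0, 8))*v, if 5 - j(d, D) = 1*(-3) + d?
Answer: -13846/33 ≈ -419.58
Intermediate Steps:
j(d, D) = 8 - d (j(d, D) = 5 - (1*(-3) + d) = 5 - (-3 + d) = 5 + (3 - d) = 8 - d)
v = -301/33 (v = 25*(-1/55) - 52*⅙ = -5/11 - 26/3 = -301/33 ≈ -9.1212)
(38 + j(0, 8))*v = (38 + (8 - 1*0))*(-301/33) = (38 + (8 + 0))*(-301/33) = (38 + 8)*(-301/33) = 46*(-301/33) = -13846/33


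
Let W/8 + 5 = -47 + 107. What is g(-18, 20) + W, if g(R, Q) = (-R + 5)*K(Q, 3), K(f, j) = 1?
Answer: 463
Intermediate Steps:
g(R, Q) = 5 - R (g(R, Q) = (-R + 5)*1 = (5 - R)*1 = 5 - R)
W = 440 (W = -40 + 8*(-47 + 107) = -40 + 8*60 = -40 + 480 = 440)
g(-18, 20) + W = (5 - 1*(-18)) + 440 = (5 + 18) + 440 = 23 + 440 = 463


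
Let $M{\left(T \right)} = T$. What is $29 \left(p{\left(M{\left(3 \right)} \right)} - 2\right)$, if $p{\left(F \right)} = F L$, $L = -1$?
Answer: $-145$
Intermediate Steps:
$p{\left(F \right)} = - F$ ($p{\left(F \right)} = F \left(-1\right) = - F$)
$29 \left(p{\left(M{\left(3 \right)} \right)} - 2\right) = 29 \left(\left(-1\right) 3 - 2\right) = 29 \left(-3 - 2\right) = 29 \left(-5\right) = -145$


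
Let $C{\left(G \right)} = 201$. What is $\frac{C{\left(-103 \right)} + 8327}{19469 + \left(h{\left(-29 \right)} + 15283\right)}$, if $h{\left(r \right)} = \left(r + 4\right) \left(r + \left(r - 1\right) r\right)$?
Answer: $\frac{8528}{13727} \approx 0.62126$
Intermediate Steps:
$h{\left(r \right)} = \left(4 + r\right) \left(r + r \left(-1 + r\right)\right)$ ($h{\left(r \right)} = \left(4 + r\right) \left(r + \left(-1 + r\right) r\right) = \left(4 + r\right) \left(r + r \left(-1 + r\right)\right)$)
$\frac{C{\left(-103 \right)} + 8327}{19469 + \left(h{\left(-29 \right)} + 15283\right)} = \frac{201 + 8327}{19469 + \left(\left(-29\right)^{2} \left(4 - 29\right) + 15283\right)} = \frac{8528}{19469 + \left(841 \left(-25\right) + 15283\right)} = \frac{8528}{19469 + \left(-21025 + 15283\right)} = \frac{8528}{19469 - 5742} = \frac{8528}{13727}$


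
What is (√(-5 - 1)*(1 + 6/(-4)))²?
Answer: -3/2 ≈ -1.5000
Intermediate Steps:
(√(-5 - 1)*(1 + 6/(-4)))² = (√(-6)*(1 + 6*(-¼)))² = ((I*√6)*(1 - 3/2))² = ((I*√6)*(-½))² = (-I*√6/2)² = -3/2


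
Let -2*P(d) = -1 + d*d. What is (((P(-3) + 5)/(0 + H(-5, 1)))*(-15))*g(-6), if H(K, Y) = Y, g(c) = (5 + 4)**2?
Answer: -1215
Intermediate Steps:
g(c) = 81 (g(c) = 9**2 = 81)
P(d) = 1/2 - d**2/2 (P(d) = -(-1 + d*d)/2 = -(-1 + d**2)/2 = 1/2 - d**2/2)
(((P(-3) + 5)/(0 + H(-5, 1)))*(-15))*g(-6) = ((((1/2 - 1/2*(-3)**2) + 5)/(0 + 1))*(-15))*81 = ((((1/2 - 1/2*9) + 5)/1)*(-15))*81 = ((((1/2 - 9/2) + 5)*1)*(-15))*81 = (((-4 + 5)*1)*(-15))*81 = ((1*1)*(-15))*81 = (1*(-15))*81 = -15*81 = -1215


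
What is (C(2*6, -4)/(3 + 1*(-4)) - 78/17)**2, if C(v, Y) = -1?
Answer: 3721/289 ≈ 12.875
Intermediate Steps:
(C(2*6, -4)/(3 + 1*(-4)) - 78/17)**2 = (-1/(3 + 1*(-4)) - 78/17)**2 = (-1/(3 - 4) - 78*1/17)**2 = (-1/(-1) - 78/17)**2 = (-1*(-1) - 78/17)**2 = (1 - 78/17)**2 = (-61/17)**2 = 3721/289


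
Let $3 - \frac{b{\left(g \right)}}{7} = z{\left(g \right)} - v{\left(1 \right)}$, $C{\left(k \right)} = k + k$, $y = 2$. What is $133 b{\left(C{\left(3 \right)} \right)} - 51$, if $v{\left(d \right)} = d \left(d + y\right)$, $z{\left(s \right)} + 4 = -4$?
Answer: $12983$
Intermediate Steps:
$z{\left(s \right)} = -8$ ($z{\left(s \right)} = -4 - 4 = -8$)
$v{\left(d \right)} = d \left(2 + d\right)$ ($v{\left(d \right)} = d \left(d + 2\right) = d \left(2 + d\right)$)
$C{\left(k \right)} = 2 k$
$b{\left(g \right)} = 98$ ($b{\left(g \right)} = 21 - 7 \left(-8 - 1 \left(2 + 1\right)\right) = 21 - 7 \left(-8 - 1 \cdot 3\right) = 21 - 7 \left(-8 - 3\right) = 21 - -77 = 21 + 77 = 98$)
$133 b{\left(C{\left(3 \right)} \right)} - 51 = 133 \cdot 98 - 51 = 13034 - 51 = 12983$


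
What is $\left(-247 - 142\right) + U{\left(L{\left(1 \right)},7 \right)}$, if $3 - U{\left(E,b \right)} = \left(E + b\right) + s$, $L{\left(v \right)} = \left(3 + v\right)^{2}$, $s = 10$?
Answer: $-419$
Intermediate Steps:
$U{\left(E,b \right)} = -7 - E - b$ ($U{\left(E,b \right)} = 3 - \left(\left(E + b\right) + 10\right) = 3 - \left(10 + E + b\right) = -7 - E - b$)
$\left(-247 - 142\right) + U{\left(L{\left(1 \right)},7 \right)} = \left(-247 - 142\right) - \left(14 + \left(3 + 1\right)^{2}\right) = -389 - 30 = -419$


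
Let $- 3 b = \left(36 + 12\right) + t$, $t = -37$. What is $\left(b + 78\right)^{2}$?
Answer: $\frac{49729}{9} \approx 5525.4$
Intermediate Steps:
$b = - \frac{11}{3}$ ($b = - \frac{\left(36 + 12\right) - 37}{3} = - \frac{48 - 37}{3} = \left(- \frac{1}{3}\right) 11 = - \frac{11}{3} \approx -3.6667$)
$\left(b + 78\right)^{2} = \left(- \frac{11}{3} + 78\right)^{2} = \left(\frac{223}{3}\right)^{2} = \frac{49729}{9}$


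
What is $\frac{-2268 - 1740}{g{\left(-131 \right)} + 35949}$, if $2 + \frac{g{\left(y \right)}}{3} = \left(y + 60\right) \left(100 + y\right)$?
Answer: $- \frac{668}{7091} \approx -0.094204$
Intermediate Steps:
$g{\left(y \right)} = -6 + 3 \left(60 + y\right) \left(100 + y\right)$ ($g{\left(y \right)} = -6 + 3 \left(y + 60\right) \left(100 + y\right) = -6 + 3 \left(60 + y\right) \left(100 + y\right)$)
$\frac{-2268 - 1740}{g{\left(-131 \right)} + 35949} = \frac{-2268 - 1740}{\left(17994 + 3 \left(-131\right)^{2} + 480 \left(-131\right)\right) + 35949} = \frac{-2268 - 1740}{\left(17994 + 3 \cdot 17161 - 62880\right) + 35949} = - \frac{4008}{\left(17994 + 51483 - 62880\right) + 35949} = - \frac{4008}{6597 + 35949} = - \frac{4008}{42546} = \left(-4008\right) \frac{1}{42546} = - \frac{668}{7091}$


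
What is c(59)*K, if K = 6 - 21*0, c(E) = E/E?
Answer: 6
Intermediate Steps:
c(E) = 1
K = 6 (K = 6 + 0 = 6)
c(59)*K = 1*6 = 6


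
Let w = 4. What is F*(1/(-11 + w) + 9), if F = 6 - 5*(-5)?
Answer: 1922/7 ≈ 274.57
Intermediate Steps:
F = 31 (F = 6 + 25 = 31)
F*(1/(-11 + w) + 9) = 31*(1/(-11 + 4) + 9) = 31*(1/(-7) + 9) = 31*(-1/7 + 9) = 31*(62/7) = 1922/7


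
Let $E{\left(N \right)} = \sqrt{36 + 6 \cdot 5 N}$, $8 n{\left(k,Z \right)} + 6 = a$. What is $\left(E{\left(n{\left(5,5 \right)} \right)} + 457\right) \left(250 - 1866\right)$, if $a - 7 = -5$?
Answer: $-738512 - 1616 \sqrt{21} \approx -7.4592 \cdot 10^{5}$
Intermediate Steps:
$a = 2$ ($a = 7 - 5 = 2$)
$n{\left(k,Z \right)} = - \frac{1}{2}$ ($n{\left(k,Z \right)} = - \frac{3}{4} + \frac{1}{8} \cdot 2 = - \frac{3}{4} + \frac{1}{4} = - \frac{1}{2}$)
$E{\left(N \right)} = \sqrt{36 + 30 N}$
$\left(E{\left(n{\left(5,5 \right)} \right)} + 457\right) \left(250 - 1866\right) = \left(\sqrt{36 + 30 \left(- \frac{1}{2}\right)} + 457\right) \left(250 - 1866\right) = \left(\sqrt{36 - 15} + 457\right) \left(-1616\right) = \left(\sqrt{21} + 457\right) \left(-1616\right) = \left(457 + \sqrt{21}\right) \left(-1616\right) = -738512 - 1616 \sqrt{21}$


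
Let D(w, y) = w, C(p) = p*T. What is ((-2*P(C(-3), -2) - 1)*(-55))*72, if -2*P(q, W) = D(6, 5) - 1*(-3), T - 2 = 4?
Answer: -31680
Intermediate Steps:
T = 6 (T = 2 + 4 = 6)
C(p) = 6*p (C(p) = p*6 = 6*p)
P(q, W) = -9/2 (P(q, W) = -(6 - 1*(-3))/2 = -(6 + 3)/2 = -1/2*9 = -9/2)
((-2*P(C(-3), -2) - 1)*(-55))*72 = ((-2*(-9/2) - 1)*(-55))*72 = ((9 - 1)*(-55))*72 = (8*(-55))*72 = -440*72 = -31680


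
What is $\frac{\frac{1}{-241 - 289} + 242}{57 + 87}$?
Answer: $\frac{14251}{8480} \approx 1.6805$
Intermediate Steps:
$\frac{\frac{1}{-241 - 289} + 242}{57 + 87} = \frac{\frac{1}{-530} + 242}{144} = \left(- \frac{1}{530} + 242\right) \frac{1}{144} = \frac{128259}{530} \cdot \frac{1}{144} = \frac{14251}{8480}$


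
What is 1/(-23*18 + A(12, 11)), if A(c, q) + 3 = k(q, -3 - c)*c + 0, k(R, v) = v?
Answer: -1/597 ≈ -0.0016750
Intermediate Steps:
A(c, q) = -3 + c*(-3 - c) (A(c, q) = -3 + ((-3 - c)*c + 0) = -3 + (c*(-3 - c) + 0) = -3 + c*(-3 - c))
1/(-23*18 + A(12, 11)) = 1/(-23*18 + (-3 - 1*12*(3 + 12))) = 1/(-414 + (-3 - 1*12*15)) = 1/(-414 + (-3 - 180)) = 1/(-414 - 183) = 1/(-597) = -1/597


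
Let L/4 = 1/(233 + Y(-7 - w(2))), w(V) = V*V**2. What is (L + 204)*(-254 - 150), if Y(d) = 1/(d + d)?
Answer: -576053904/6989 ≈ -82423.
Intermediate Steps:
w(V) = V**3
Y(d) = 1/(2*d)
L = 120/6989 (L = 4/(233 + 1/(2*(-7 - 1*2**3))) = 4/(233 + 1/(2*(-7 - 1*8))) = 4/(233 + 1/(2*(-7 - 8))) = 4/(233 + (1/2)/(-15)) = 4/(233 + (1/2)*(-1/15)) = 4/(233 - 1/30) = 4/(6989/30) = 4*(30/6989) = 120/6989 ≈ 0.017170)
(L + 204)*(-254 - 150) = (120/6989 + 204)*(-254 - 150) = (1425876/6989)*(-404) = -576053904/6989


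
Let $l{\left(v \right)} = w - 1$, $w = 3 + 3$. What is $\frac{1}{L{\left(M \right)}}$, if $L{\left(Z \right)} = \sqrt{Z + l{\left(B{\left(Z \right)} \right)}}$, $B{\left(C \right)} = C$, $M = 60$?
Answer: $\frac{\sqrt{65}}{65} \approx 0.12403$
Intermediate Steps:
$w = 6$
$l{\left(v \right)} = 5$ ($l{\left(v \right)} = 6 - 1 = 5$)
$L{\left(Z \right)} = \sqrt{5 + Z}$ ($L{\left(Z \right)} = \sqrt{Z + 5} = \sqrt{5 + Z}$)
$\frac{1}{L{\left(M \right)}} = \frac{1}{\sqrt{5 + 60}} = \frac{1}{\sqrt{65}} = \frac{\sqrt{65}}{65}$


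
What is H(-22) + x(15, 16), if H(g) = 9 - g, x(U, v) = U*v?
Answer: 271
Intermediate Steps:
H(-22) + x(15, 16) = (9 - 1*(-22)) + 15*16 = (9 + 22) + 240 = 31 + 240 = 271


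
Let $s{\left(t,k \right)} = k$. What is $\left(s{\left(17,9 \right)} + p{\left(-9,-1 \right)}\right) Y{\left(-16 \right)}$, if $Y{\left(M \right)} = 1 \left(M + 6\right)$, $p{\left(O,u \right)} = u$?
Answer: $-80$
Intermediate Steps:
$Y{\left(M \right)} = 6 + M$ ($Y{\left(M \right)} = 1 \left(6 + M\right) = 6 + M$)
$\left(s{\left(17,9 \right)} + p{\left(-9,-1 \right)}\right) Y{\left(-16 \right)} = \left(9 - 1\right) \left(6 - 16\right) = 8 \left(-10\right) = -80$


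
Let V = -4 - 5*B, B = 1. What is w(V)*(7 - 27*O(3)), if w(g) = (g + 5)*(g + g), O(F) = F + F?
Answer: -11160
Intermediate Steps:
O(F) = 2*F
V = -9 (V = -4 - 5*1 = -4 - 5 = -9)
w(g) = 2*g*(5 + g) (w(g) = (5 + g)*(2*g) = 2*g*(5 + g))
w(V)*(7 - 27*O(3)) = (2*(-9)*(5 - 9))*(7 - 54*3) = (2*(-9)*(-4))*(7 - 27*6) = 72*(7 - 162) = 72*(-155) = -11160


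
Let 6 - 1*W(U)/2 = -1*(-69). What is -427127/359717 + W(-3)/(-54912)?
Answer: -3901512247/3292129984 ≈ -1.1851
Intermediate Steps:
W(U) = -126 (W(U) = 12 - (-2)*(-69) = 12 - 2*69 = 12 - 138 = -126)
-427127/359717 + W(-3)/(-54912) = -427127/359717 - 126/(-54912) = -427127*1/359717 - 126*(-1/54912) = -427127/359717 + 21/9152 = -3901512247/3292129984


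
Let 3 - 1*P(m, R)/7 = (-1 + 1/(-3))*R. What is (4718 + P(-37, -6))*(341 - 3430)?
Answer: -14465787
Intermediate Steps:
P(m, R) = 21 + 28*R/3 (P(m, R) = 21 - 7*(-1 + 1/(-3))*R = 21 - 7*(-1 - ⅓)*R = 21 - (-28)*R/3 = 21 + 28*R/3)
(4718 + P(-37, -6))*(341 - 3430) = (4718 + (21 + (28/3)*(-6)))*(341 - 3430) = (4718 + (21 - 56))*(-3089) = (4718 - 35)*(-3089) = 4683*(-3089) = -14465787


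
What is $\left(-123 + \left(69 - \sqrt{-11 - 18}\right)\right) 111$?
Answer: $-5994 - 111 i \sqrt{29} \approx -5994.0 - 597.75 i$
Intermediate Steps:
$\left(-123 + \left(69 - \sqrt{-11 - 18}\right)\right) 111 = \left(-123 + \left(69 - \sqrt{-29}\right)\right) 111 = \left(-123 + \left(69 - i \sqrt{29}\right)\right) 111 = \left(-54 - i \sqrt{29}\right) 111 = -5994 - 111 i \sqrt{29}$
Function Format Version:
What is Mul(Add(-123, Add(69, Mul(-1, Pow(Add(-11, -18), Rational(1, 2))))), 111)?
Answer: Add(-5994, Mul(-111, I, Pow(29, Rational(1, 2)))) ≈ Add(-5994.0, Mul(-597.75, I))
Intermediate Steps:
Mul(Add(-123, Add(69, Mul(-1, Pow(Add(-11, -18), Rational(1, 2))))), 111) = Mul(Add(-123, Add(69, Mul(-1, Pow(-29, Rational(1, 2))))), 111) = Mul(Add(-123, Add(69, Mul(-1, Mul(I, Pow(29, Rational(1, 2)))))), 111) = Mul(Add(-123, Add(69, Mul(-1, I, Pow(29, Rational(1, 2))))), 111) = Mul(Add(-54, Mul(-1, I, Pow(29, Rational(1, 2)))), 111) = Add(-5994, Mul(-111, I, Pow(29, Rational(1, 2))))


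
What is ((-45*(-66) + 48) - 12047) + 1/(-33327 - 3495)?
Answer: -332465839/36822 ≈ -9029.0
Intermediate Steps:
((-45*(-66) + 48) - 12047) + 1/(-33327 - 3495) = ((2970 + 48) - 12047) + 1/(-36822) = (3018 - 12047) - 1/36822 = -9029 - 1/36822 = -332465839/36822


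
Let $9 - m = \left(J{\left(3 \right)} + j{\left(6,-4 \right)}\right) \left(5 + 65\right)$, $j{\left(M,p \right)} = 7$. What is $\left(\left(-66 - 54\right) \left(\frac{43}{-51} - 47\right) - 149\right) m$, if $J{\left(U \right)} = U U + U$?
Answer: $- \frac{125583507}{17} \approx -7.3873 \cdot 10^{6}$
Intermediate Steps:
$J{\left(U \right)} = U + U^{2}$ ($J{\left(U \right)} = U^{2} + U = U + U^{2}$)
$m = -1321$ ($m = 9 - \left(3 \left(1 + 3\right) + 7\right) \left(5 + 65\right) = 9 - \left(3 \cdot 4 + 7\right) 70 = 9 - \left(12 + 7\right) 70 = 9 - 19 \cdot 70 = 9 - 1330 = -1321$)
$\left(\left(-66 - 54\right) \left(\frac{43}{-51} - 47\right) - 149\right) m = \left(\left(-66 - 54\right) \left(\frac{43}{-51} - 47\right) - 149\right) \left(-1321\right) = \left(- 120 \left(43 \left(- \frac{1}{51}\right) - 47\right) - 149\right) \left(-1321\right) = \left(- 120 \left(- \frac{43}{51} - 47\right) - 149\right) \left(-1321\right) = \left(\left(-120\right) \left(- \frac{2440}{51}\right) - 149\right) \left(-1321\right) = \left(\frac{97600}{17} - 149\right) \left(-1321\right) = \frac{95067}{17} \left(-1321\right) = - \frac{125583507}{17}$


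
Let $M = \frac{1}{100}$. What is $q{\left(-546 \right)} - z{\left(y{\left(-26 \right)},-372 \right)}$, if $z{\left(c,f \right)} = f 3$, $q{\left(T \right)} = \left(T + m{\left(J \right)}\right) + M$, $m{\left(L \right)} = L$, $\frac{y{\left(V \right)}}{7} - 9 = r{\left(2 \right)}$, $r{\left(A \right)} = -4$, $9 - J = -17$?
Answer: $\frac{59601}{100} \approx 596.01$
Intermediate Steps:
$J = 26$ ($J = 9 - -17 = 9 + 17 = 26$)
$y{\left(V \right)} = 35$ ($y{\left(V \right)} = 63 + 7 \left(-4\right) = 63 - 28 = 35$)
$M = \frac{1}{100} \approx 0.01$
$q{\left(T \right)} = \frac{2601}{100} + T$ ($q{\left(T \right)} = \left(T + 26\right) + \frac{1}{100} = \left(26 + T\right) + \frac{1}{100} = \frac{2601}{100} + T$)
$z{\left(c,f \right)} = 3 f$
$q{\left(-546 \right)} - z{\left(y{\left(-26 \right)},-372 \right)} = \left(\frac{2601}{100} - 546\right) - 3 \left(-372\right) = - \frac{51999}{100} - -1116 = - \frac{51999}{100} + 1116 = \frac{59601}{100}$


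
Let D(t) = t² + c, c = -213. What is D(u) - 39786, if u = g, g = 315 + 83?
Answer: 118405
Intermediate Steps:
g = 398
u = 398
D(t) = -213 + t² (D(t) = t² - 213 = -213 + t²)
D(u) - 39786 = (-213 + 398²) - 39786 = (-213 + 158404) - 39786 = 158191 - 39786 = 118405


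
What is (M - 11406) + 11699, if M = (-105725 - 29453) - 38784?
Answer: -173669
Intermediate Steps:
M = -173962 (M = -135178 - 38784 = -173962)
(M - 11406) + 11699 = (-173962 - 11406) + 11699 = -185368 + 11699 = -173669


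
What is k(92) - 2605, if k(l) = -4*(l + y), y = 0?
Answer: -2973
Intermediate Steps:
k(l) = -4*l (k(l) = -4*(l + 0) = -4*l)
k(92) - 2605 = -4*92 - 2605 = -368 - 2605 = -2973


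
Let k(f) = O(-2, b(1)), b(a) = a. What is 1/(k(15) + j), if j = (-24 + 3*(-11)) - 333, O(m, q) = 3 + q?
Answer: -1/386 ≈ -0.0025907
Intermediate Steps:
j = -390 (j = (-24 - 33) - 333 = -57 - 333 = -390)
k(f) = 4 (k(f) = 3 + 1 = 4)
1/(k(15) + j) = 1/(4 - 390) = 1/(-386) = -1/386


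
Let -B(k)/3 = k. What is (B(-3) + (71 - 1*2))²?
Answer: 6084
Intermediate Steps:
B(k) = -3*k
(B(-3) + (71 - 1*2))² = (-3*(-3) + (71 - 1*2))² = (9 + (71 - 2))² = (9 + 69)² = 78² = 6084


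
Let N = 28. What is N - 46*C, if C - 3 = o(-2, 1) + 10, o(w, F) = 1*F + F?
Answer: -662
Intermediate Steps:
o(w, F) = 2*F (o(w, F) = F + F = 2*F)
C = 15 (C = 3 + (2*1 + 10) = 3 + (2 + 10) = 3 + 12 = 15)
N - 46*C = 28 - 46*15 = 28 - 690 = -662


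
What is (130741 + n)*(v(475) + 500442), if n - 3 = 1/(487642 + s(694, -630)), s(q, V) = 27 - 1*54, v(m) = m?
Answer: 31934829039009437/487615 ≈ 6.5492e+10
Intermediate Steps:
s(q, V) = -27 (s(q, V) = 27 - 54 = -27)
n = 1462846/487615 (n = 3 + 1/(487642 - 27) = 3 + 1/487615 = 1462846/487615 ≈ 3.0000)
(130741 + n)*(v(475) + 500442) = (130741 + 1462846/487615)*(475 + 500442) = (63752735561/487615)*500917 = 31934829039009437/487615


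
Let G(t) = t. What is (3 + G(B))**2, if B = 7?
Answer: 100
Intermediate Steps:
(3 + G(B))**2 = (3 + 7)**2 = 10**2 = 100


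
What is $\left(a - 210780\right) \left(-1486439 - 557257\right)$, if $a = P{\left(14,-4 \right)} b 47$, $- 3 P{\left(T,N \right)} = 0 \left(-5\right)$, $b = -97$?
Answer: $430770242880$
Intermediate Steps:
$P{\left(T,N \right)} = 0$ ($P{\left(T,N \right)} = - \frac{0 \left(-5\right)}{3} = \left(- \frac{1}{3}\right) 0 = 0$)
$a = 0$ ($a = 0 \left(-97\right) 47 = 0 \cdot 47 = 0$)
$\left(a - 210780\right) \left(-1486439 - 557257\right) = \left(0 - 210780\right) \left(-1486439 - 557257\right) = \left(-210780\right) \left(-2043696\right) = 430770242880$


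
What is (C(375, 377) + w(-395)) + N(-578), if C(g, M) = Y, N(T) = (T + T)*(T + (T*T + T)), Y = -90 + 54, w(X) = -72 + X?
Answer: -384865271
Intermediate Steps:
Y = -36
N(T) = 2*T*(T² + 2*T) (N(T) = (2*T)*(T + (T² + T)) = (2*T)*(T + (T + T²)) = (2*T)*(T² + 2*T) = 2*T*(T² + 2*T))
C(g, M) = -36
(C(375, 377) + w(-395)) + N(-578) = (-36 + (-72 - 395)) + 2*(-578)²*(2 - 578) = (-36 - 467) + 2*334084*(-576) = -503 - 384864768 = -384865271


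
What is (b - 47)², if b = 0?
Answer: 2209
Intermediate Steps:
(b - 47)² = (0 - 47)² = (-47)² = 2209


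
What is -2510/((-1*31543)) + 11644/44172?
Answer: 119539603/348329349 ≈ 0.34318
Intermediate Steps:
-2510/((-1*31543)) + 11644/44172 = -2510/(-31543) + 11644*(1/44172) = -2510*(-1/31543) + 2911/11043 = 2510/31543 + 2911/11043 = 119539603/348329349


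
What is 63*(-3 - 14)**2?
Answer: 18207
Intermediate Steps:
63*(-3 - 14)**2 = 63*(-17)**2 = 63*289 = 18207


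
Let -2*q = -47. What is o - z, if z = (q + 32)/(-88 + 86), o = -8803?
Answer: -35101/4 ≈ -8775.3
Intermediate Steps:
q = 47/2 (q = -½*(-47) = 47/2 ≈ 23.500)
z = -111/4 (z = (47/2 + 32)/(-88 + 86) = (111/2)/(-2) = -½*111/2 = -111/4 ≈ -27.750)
o - z = -8803 - 1*(-111/4) = -8803 + 111/4 = -35101/4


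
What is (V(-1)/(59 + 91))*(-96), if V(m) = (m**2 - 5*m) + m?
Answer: -16/5 ≈ -3.2000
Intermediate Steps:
V(m) = m**2 - 4*m
(V(-1)/(59 + 91))*(-96) = ((-(-4 - 1))/(59 + 91))*(-96) = (-1*(-5)/150)*(-96) = (5*(1/150))*(-96) = (1/30)*(-96) = -16/5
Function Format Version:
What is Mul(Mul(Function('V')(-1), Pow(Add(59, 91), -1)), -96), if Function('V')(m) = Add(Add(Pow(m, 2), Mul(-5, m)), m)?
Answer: Rational(-16, 5) ≈ -3.2000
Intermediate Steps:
Function('V')(m) = Add(Pow(m, 2), Mul(-4, m))
Mul(Mul(Function('V')(-1), Pow(Add(59, 91), -1)), -96) = Mul(Mul(Mul(-1, Add(-4, -1)), Pow(Add(59, 91), -1)), -96) = Mul(Mul(Mul(-1, -5), Pow(150, -1)), -96) = Mul(Mul(5, Rational(1, 150)), -96) = Mul(Rational(1, 30), -96) = Rational(-16, 5)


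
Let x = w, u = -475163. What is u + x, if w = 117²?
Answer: -461474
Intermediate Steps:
w = 13689
x = 13689
u + x = -475163 + 13689 = -461474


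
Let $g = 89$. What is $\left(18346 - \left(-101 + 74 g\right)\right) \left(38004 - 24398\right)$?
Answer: $161380766$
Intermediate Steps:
$\left(18346 - \left(-101 + 74 g\right)\right) \left(38004 - 24398\right) = \left(18346 + \left(\left(-74\right) 89 + 101\right)\right) \left(38004 - 24398\right) = \left(18346 + \left(-6586 + 101\right)\right) 13606 = \left(18346 - 6485\right) 13606 = 11861 \cdot 13606 = 161380766$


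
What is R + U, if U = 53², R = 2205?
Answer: 5014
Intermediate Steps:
U = 2809
R + U = 2205 + 2809 = 5014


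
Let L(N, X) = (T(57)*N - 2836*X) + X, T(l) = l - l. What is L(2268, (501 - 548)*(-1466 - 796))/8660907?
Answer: -33488910/962323 ≈ -34.800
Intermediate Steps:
T(l) = 0
L(N, X) = -2835*X (L(N, X) = (0*N - 2836*X) + X = (0 - 2836*X) + X = -2836*X + X = -2835*X)
L(2268, (501 - 548)*(-1466 - 796))/8660907 = -2835*(501 - 548)*(-1466 - 796)/8660907 = -(-133245)*(-2262)*(1/8660907) = -2835*106314*(1/8660907) = -301400190*1/8660907 = -33488910/962323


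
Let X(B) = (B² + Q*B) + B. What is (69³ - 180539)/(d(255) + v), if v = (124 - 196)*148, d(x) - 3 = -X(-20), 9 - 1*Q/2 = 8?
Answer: -147970/10993 ≈ -13.460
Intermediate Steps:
Q = 2 (Q = 18 - 2*8 = 18 - 16 = 2)
X(B) = B² + 3*B (X(B) = (B² + 2*B) + B = B² + 3*B)
d(x) = -337 (d(x) = 3 - (-20)*(3 - 20) = 3 - (-20)*(-17) = 3 - 1*340 = 3 - 340 = -337)
v = -10656 (v = -72*148 = -10656)
(69³ - 180539)/(d(255) + v) = (69³ - 180539)/(-337 - 10656) = (328509 - 180539)/(-10993) = 147970*(-1/10993) = -147970/10993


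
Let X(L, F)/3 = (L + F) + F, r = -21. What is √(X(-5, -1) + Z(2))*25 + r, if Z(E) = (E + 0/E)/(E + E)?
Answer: -21 + 25*I*√82/2 ≈ -21.0 + 113.19*I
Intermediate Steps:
X(L, F) = 3*L + 6*F (X(L, F) = 3*((L + F) + F) = 3*((F + L) + F) = 3*(L + 2*F) = 3*L + 6*F)
Z(E) = ½ (Z(E) = (E + 0)/((2*E)) = E*(1/(2*E)) = ½)
√(X(-5, -1) + Z(2))*25 + r = √((3*(-5) + 6*(-1)) + ½)*25 - 21 = √((-15 - 6) + ½)*25 - 21 = √(-21 + ½)*25 - 21 = √(-41/2)*25 - 21 = (I*√82/2)*25 - 21 = 25*I*√82/2 - 21 = -21 + 25*I*√82/2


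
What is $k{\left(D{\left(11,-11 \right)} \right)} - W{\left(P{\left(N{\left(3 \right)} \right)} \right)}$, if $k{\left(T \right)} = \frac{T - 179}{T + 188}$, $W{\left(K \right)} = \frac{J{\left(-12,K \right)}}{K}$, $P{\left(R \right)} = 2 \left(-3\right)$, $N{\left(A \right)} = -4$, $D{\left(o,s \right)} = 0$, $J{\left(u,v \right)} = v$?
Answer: $- \frac{367}{188} \approx -1.9521$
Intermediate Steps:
$P{\left(R \right)} = -6$
$W{\left(K \right)} = 1$ ($W{\left(K \right)} = \frac{K}{K} = 1$)
$k{\left(T \right)} = \frac{-179 + T}{188 + T}$
$k{\left(D{\left(11,-11 \right)} \right)} - W{\left(P{\left(N{\left(3 \right)} \right)} \right)} = \frac{-179 + 0}{188 + 0} - 1 = \frac{1}{188} \left(-179\right) - 1 = - \frac{179}{188} - 1 = - \frac{367}{188}$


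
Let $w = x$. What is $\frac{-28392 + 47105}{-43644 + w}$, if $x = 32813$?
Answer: $- \frac{18713}{10831} \approx -1.7277$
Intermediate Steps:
$w = 32813$
$\frac{-28392 + 47105}{-43644 + w} = \frac{-28392 + 47105}{-43644 + 32813} = \frac{18713}{-10831} = 18713 \left(- \frac{1}{10831}\right) = - \frac{18713}{10831}$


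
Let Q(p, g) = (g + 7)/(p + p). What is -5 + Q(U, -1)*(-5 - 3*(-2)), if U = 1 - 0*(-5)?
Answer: -2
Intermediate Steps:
U = 1 (U = 1 - 1*0 = 1 + 0 = 1)
Q(p, g) = (7 + g)/(2*p) (Q(p, g) = (7 + g)/((2*p)) = (7 + g)*(1/(2*p)) = (7 + g)/(2*p))
-5 + Q(U, -1)*(-5 - 3*(-2)) = -5 + ((1/2)*(7 - 1)/1)*(-5 - 3*(-2)) = -5 + ((1/2)*1*6)*(-5 + 6) = -5 + 3*1 = -5 + 3 = -2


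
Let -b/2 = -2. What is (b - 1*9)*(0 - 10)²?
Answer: -500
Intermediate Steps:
b = 4 (b = -2*(-2) = 4)
(b - 1*9)*(0 - 10)² = (4 - 1*9)*(0 - 10)² = (4 - 9)*(-10)² = -5*100 = -500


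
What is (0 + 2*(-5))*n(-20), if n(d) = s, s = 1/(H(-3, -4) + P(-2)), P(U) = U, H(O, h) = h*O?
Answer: -1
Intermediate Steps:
H(O, h) = O*h
s = 1/10 (s = 1/(-3*(-4) - 2) = 1/(12 - 2) = 1/10 ≈ 0.10000)
n(d) = 1/10
(0 + 2*(-5))*n(-20) = (0 + 2*(-5))*(1/10) = (0 - 10)*(1/10) = -10*1/10 = -1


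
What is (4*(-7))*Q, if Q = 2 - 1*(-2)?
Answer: -112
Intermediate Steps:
Q = 4 (Q = 2 + 2 = 4)
(4*(-7))*Q = (4*(-7))*4 = -28*4 = -112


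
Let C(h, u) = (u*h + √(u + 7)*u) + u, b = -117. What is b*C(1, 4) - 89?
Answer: -1025 - 468*√11 ≈ -2577.2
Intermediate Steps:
C(h, u) = u + h*u + u*√(7 + u) (C(h, u) = (h*u + √(7 + u)*u) + u = (h*u + u*√(7 + u)) + u = u + h*u + u*√(7 + u))
b*C(1, 4) - 89 = -468*(1 + 1 + √(7 + 4)) - 89 = -468*(1 + 1 + √11) - 89 = -468*(2 + √11) - 89 = -117*(8 + 4*√11) - 89 = (-936 - 468*√11) - 89 = -1025 - 468*√11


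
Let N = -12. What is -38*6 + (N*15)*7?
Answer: -1488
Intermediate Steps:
-38*6 + (N*15)*7 = -38*6 - 12*15*7 = -228 - 180*7 = -228 - 1260 = -1488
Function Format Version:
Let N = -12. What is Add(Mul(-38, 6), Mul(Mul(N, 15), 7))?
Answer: -1488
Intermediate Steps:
Add(Mul(-38, 6), Mul(Mul(N, 15), 7)) = Add(Mul(-38, 6), Mul(Mul(-12, 15), 7)) = Add(-228, Mul(-180, 7)) = Add(-228, -1260) = -1488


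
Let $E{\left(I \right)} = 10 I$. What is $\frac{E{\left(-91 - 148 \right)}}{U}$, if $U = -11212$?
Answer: $\frac{1195}{5606} \approx 0.21316$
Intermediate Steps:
$\frac{E{\left(-91 - 148 \right)}}{U} = \frac{10 \left(-91 - 148\right)}{-11212} = 10 \left(-91 - 148\right) \left(- \frac{1}{11212}\right) = 10 \left(-239\right) \left(- \frac{1}{11212}\right) = \left(-2390\right) \left(- \frac{1}{11212}\right) = \frac{1195}{5606}$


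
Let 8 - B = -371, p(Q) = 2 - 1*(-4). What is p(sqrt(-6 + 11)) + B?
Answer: 385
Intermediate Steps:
p(Q) = 6 (p(Q) = 2 + 4 = 6)
B = 379 (B = 8 - 1*(-371) = 8 + 371 = 379)
p(sqrt(-6 + 11)) + B = 6 + 379 = 385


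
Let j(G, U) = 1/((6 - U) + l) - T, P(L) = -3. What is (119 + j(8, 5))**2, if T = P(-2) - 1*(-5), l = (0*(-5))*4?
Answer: 13924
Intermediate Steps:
l = 0 (l = 0*4 = 0)
T = 2 (T = -3 - 1*(-5) = -3 + 5 = 2)
j(G, U) = -2 + 1/(6 - U) (j(G, U) = 1/((6 - U) + 0) - 1*2 = 1/(6 - U) - 2 = -2 + 1/(6 - U))
(119 + j(8, 5))**2 = (119 + (-11 + 2*5)/(6 - 1*5))**2 = (119 + (-11 + 10)/(6 - 5))**2 = (119 - 1/1)**2 = (119 + 1*(-1))**2 = (119 - 1)**2 = 118**2 = 13924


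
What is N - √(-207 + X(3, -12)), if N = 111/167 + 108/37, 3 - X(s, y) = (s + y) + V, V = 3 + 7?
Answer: 22143/6179 - I*√205 ≈ 3.5836 - 14.318*I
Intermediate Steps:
V = 10
X(s, y) = -7 - s - y (X(s, y) = 3 - ((s + y) + 10) = 3 - (10 + s + y) = 3 + (-10 - s - y) = -7 - s - y)
N = 22143/6179 (N = 111*(1/167) + 108*(1/37) = 111/167 + 108/37 = 22143/6179 ≈ 3.5836)
N - √(-207 + X(3, -12)) = 22143/6179 - √(-207 + (-7 - 1*3 - 1*(-12))) = 22143/6179 - √(-207 + (-7 - 3 + 12)) = 22143/6179 - √(-207 + 2) = 22143/6179 - √(-205) = 22143/6179 - I*√205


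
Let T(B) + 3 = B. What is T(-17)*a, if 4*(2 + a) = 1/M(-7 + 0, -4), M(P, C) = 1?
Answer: 35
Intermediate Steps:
T(B) = -3 + B
a = -7/4 (a = -2 + (¼)/1 = -2 + (¼)*1 = -2 + ¼ = -7/4 ≈ -1.7500)
T(-17)*a = (-3 - 17)*(-7/4) = -20*(-7/4) = 35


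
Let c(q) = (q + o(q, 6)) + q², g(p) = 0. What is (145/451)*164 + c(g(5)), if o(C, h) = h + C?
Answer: 646/11 ≈ 58.727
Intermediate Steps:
o(C, h) = C + h
c(q) = 6 + q² + 2*q (c(q) = (q + (q + 6)) + q² = (q + (6 + q)) + q² = (6 + 2*q) + q² = 6 + q² + 2*q)
(145/451)*164 + c(g(5)) = (145/451)*164 + (6 + 0² + 2*0) = (145*(1/451))*164 + (6 + 0 + 0) = (145/451)*164 + 6 = 580/11 + 6 = 646/11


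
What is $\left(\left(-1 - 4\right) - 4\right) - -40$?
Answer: $31$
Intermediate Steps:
$\left(\left(-1 - 4\right) - 4\right) - -40 = \left(-5 - 4\right) + 40 = -9 + 40 = 31$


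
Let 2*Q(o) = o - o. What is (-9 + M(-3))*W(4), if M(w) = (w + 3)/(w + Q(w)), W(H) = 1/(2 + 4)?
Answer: -3/2 ≈ -1.5000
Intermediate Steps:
W(H) = ⅙ (W(H) = 1/6 = ⅙)
Q(o) = 0 (Q(o) = (o - o)/2 = (½)*0 = 0)
M(w) = (3 + w)/w (M(w) = (w + 3)/(w + 0) = (3 + w)/w)
(-9 + M(-3))*W(4) = (-9 + (3 - 3)/(-3))*(⅙) = (-9 - ⅓*0)*(⅙) = (-9 + 0)*(⅙) = -9*⅙ = -3/2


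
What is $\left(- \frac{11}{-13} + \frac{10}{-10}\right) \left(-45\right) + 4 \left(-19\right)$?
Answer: $- \frac{898}{13} \approx -69.077$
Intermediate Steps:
$\left(- \frac{11}{-13} + \frac{10}{-10}\right) \left(-45\right) + 4 \left(-19\right) = \left(\left(-11\right) \left(- \frac{1}{13}\right) + 10 \left(- \frac{1}{10}\right)\right) \left(-45\right) - 76 = \left(\frac{11}{13} - 1\right) \left(-45\right) - 76 = \left(- \frac{2}{13}\right) \left(-45\right) - 76 = \frac{90}{13} - 76 = - \frac{898}{13}$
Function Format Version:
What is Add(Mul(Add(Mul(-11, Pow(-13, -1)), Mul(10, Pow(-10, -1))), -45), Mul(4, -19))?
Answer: Rational(-898, 13) ≈ -69.077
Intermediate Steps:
Add(Mul(Add(Mul(-11, Pow(-13, -1)), Mul(10, Pow(-10, -1))), -45), Mul(4, -19)) = Add(Mul(Add(Mul(-11, Rational(-1, 13)), Mul(10, Rational(-1, 10))), -45), -76) = Add(Mul(Add(Rational(11, 13), -1), -45), -76) = Add(Mul(Rational(-2, 13), -45), -76) = Add(Rational(90, 13), -76) = Rational(-898, 13)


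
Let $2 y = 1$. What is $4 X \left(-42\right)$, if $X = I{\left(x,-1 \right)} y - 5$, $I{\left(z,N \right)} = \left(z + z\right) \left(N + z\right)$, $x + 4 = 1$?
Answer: $-1176$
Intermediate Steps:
$y = \frac{1}{2}$ ($y = \frac{1}{2} \cdot 1 = \frac{1}{2} \approx 0.5$)
$x = -3$ ($x = -4 + 1 = -3$)
$I{\left(z,N \right)} = 2 z \left(N + z\right)$
$X = 7$ ($X = 2 \left(-3\right) \left(-1 - 3\right) \frac{1}{2} - 5 = 2 \left(-3\right) \left(-4\right) \frac{1}{2} - 5 = 24 \cdot \frac{1}{2} - 5 = 12 - 5 = 7$)
$4 X \left(-42\right) = 4 \cdot 7 \left(-42\right) = 28 \left(-42\right) = -1176$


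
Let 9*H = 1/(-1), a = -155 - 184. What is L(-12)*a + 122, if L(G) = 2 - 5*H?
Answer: -2233/3 ≈ -744.33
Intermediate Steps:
a = -339
H = -⅑ (H = (⅑)/(-1) = (⅑)*(-1) = -⅑ ≈ -0.11111)
L(G) = 23/9 (L(G) = 2 - 5*(-⅑) = 2 + 5/9 = 23/9)
L(-12)*a + 122 = (23/9)*(-339) + 122 = -2599/3 + 122 = -2233/3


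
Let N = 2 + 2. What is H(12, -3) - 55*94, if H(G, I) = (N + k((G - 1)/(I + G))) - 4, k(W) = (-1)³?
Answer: -5171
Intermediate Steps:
k(W) = -1
N = 4
H(G, I) = -1 (H(G, I) = (4 - 1) - 4 = 3 - 4 = -1)
H(12, -3) - 55*94 = -1 - 55*94 = -1 - 5170 = -5171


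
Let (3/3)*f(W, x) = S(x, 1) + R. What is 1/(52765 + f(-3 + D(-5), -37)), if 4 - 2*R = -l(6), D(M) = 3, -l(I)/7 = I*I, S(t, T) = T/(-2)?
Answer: 2/105281 ≈ 1.8997e-5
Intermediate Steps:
S(t, T) = -T/2 (S(t, T) = T*(-1/2) = -T/2)
l(I) = -7*I**2 (l(I) = -7*I*I = -7*I**2)
R = -124 (R = 2 - (-1)*(-7*6**2)/2 = 2 - (-1)*(-7*36)/2 = 2 - (-1)*(-252)/2 = 2 - 1/2*252 = 2 - 126 = -124)
f(W, x) = -249/2 (f(W, x) = -1/2*1 - 124 = -1/2 - 124 = -249/2)
1/(52765 + f(-3 + D(-5), -37)) = 1/(52765 - 249/2) = 1/(105281/2) = 2/105281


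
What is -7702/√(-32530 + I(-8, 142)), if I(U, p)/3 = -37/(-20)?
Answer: 15404*I*√3252445/650489 ≈ 42.707*I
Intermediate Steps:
I(U, p) = 111/20 (I(U, p) = 3*(-37/(-20)) = 3*(-37*(-1/20)) = 3*(37/20) = 111/20)
-7702/√(-32530 + I(-8, 142)) = -7702/√(-32530 + 111/20) = -7702*(-2*I*√3252445/650489) = -(-15404)*I*√3252445/650489 = 15404*I*√3252445/650489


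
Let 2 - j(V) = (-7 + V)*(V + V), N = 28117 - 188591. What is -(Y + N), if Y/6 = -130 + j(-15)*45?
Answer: 338914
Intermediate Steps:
N = -160474
j(V) = 2 - 2*V*(-7 + V) (j(V) = 2 - (-7 + V)*(V + V) = 2 - (-7 + V)*2*V = 2 - 2*V*(-7 + V))
Y = -178440 (Y = 6*(-130 + (2 - 2*(-15)² + 14*(-15))*45) = 6*(-130 + (2 - 2*225 - 210)*45) = 6*(-130 + (2 - 450 - 210)*45) = 6*(-130 - 658*45) = 6*(-130 - 29610) = 6*(-29740) = -178440)
-(Y + N) = -(-178440 - 160474) = -1*(-338914) = 338914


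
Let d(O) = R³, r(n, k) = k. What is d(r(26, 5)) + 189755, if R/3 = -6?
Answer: 183923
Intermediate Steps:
R = -18 (R = 3*(-6) = -18)
d(O) = -5832 (d(O) = (-18)³ = -5832)
d(r(26, 5)) + 189755 = -5832 + 189755 = 183923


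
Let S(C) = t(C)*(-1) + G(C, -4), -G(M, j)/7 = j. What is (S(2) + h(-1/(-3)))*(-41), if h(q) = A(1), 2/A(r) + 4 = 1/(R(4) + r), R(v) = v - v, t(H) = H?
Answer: -3116/3 ≈ -1038.7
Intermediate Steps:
G(M, j) = -7*j
R(v) = 0
A(r) = 2/(-4 + 1/r) (A(r) = 2/(-4 + 1/(0 + r)) = 2/(-4 + 1/r))
S(C) = 28 - C (S(C) = C*(-1) - 7*(-4) = -C + 28 = 28 - C)
h(q) = -2/3 (h(q) = -2*1/(-1 + 4*1) = -2*1/(-1 + 4) = -2*1/3 = -2*1*1/3 = -2/3)
(S(2) + h(-1/(-3)))*(-41) = ((28 - 1*2) - 2/3)*(-41) = ((28 - 2) - 2/3)*(-41) = (26 - 2/3)*(-41) = (76/3)*(-41) = -3116/3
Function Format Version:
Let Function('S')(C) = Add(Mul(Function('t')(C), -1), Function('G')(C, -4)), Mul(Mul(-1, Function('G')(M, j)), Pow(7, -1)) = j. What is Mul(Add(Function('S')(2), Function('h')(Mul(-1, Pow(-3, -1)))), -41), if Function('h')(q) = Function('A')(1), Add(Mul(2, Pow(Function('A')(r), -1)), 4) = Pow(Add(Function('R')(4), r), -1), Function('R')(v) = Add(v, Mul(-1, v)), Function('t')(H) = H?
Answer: Rational(-3116, 3) ≈ -1038.7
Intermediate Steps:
Function('G')(M, j) = Mul(-7, j)
Function('R')(v) = 0
Function('A')(r) = Mul(2, Pow(Add(-4, Pow(r, -1)), -1)) (Function('A')(r) = Mul(2, Pow(Add(-4, Pow(Add(0, r), -1)), -1)) = Mul(2, Pow(Add(-4, Pow(r, -1)), -1)))
Function('S')(C) = Add(28, Mul(-1, C)) (Function('S')(C) = Add(Mul(C, -1), Mul(-7, -4)) = Add(Mul(-1, C), 28) = Add(28, Mul(-1, C)))
Function('h')(q) = Rational(-2, 3) (Function('h')(q) = Mul(-2, 1, Pow(Add(-1, Mul(4, 1)), -1)) = Mul(-2, 1, Pow(Add(-1, 4), -1)) = Mul(-2, 1, Pow(3, -1)) = Mul(-2, 1, Rational(1, 3)) = Rational(-2, 3))
Mul(Add(Function('S')(2), Function('h')(Mul(-1, Pow(-3, -1)))), -41) = Mul(Add(Add(28, Mul(-1, 2)), Rational(-2, 3)), -41) = Mul(Add(Add(28, -2), Rational(-2, 3)), -41) = Mul(Add(26, Rational(-2, 3)), -41) = Mul(Rational(76, 3), -41) = Rational(-3116, 3)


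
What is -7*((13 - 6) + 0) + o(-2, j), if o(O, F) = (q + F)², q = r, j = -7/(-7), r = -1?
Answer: -49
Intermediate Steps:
j = 1 (j = -7*(-⅐) = 1)
q = -1
o(O, F) = (-1 + F)²
-7*((13 - 6) + 0) + o(-2, j) = -7*((13 - 6) + 0) + (-1 + 1)² = -7*(7 + 0) + 0² = -7*7 + 0 = -49 + 0 = -49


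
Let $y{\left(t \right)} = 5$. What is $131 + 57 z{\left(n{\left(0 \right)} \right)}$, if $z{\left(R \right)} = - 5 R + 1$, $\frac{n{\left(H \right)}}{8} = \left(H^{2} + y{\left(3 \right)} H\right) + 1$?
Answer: $-2092$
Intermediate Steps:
$n{\left(H \right)} = 8 + 8 H^{2} + 40 H$ ($n{\left(H \right)} = 8 \left(\left(H^{2} + 5 H\right) + 1\right) = 8 \left(1 + H^{2} + 5 H\right) = 8 + 8 H^{2} + 40 H$)
$z{\left(R \right)} = 1 - 5 R$
$131 + 57 z{\left(n{\left(0 \right)} \right)} = 131 + 57 \left(1 - 5 \left(8 + 8 \cdot 0^{2} + 40 \cdot 0\right)\right) = 131 + 57 \left(1 - 5 \left(8 + 8 \cdot 0 + 0\right)\right) = 131 + 57 \left(1 - 5 \left(8 + 0 + 0\right)\right) = 131 + 57 \left(1 - 40\right) = 131 + 57 \left(-39\right) = 131 - 2223 = -2092$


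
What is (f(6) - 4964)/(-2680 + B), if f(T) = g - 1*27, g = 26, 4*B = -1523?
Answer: 6620/4081 ≈ 1.6222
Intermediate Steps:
B = -1523/4 (B = (¼)*(-1523) = -1523/4 ≈ -380.75)
f(T) = -1 (f(T) = 26 - 1*27 = 26 - 27 = -1)
(f(6) - 4964)/(-2680 + B) = (-1 - 4964)/(-2680 - 1523/4) = -4965/(-12243/4) = -4965*(-4/12243) = 6620/4081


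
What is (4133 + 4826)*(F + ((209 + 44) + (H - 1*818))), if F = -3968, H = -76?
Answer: -41292031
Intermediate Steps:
(4133 + 4826)*(F + ((209 + 44) + (H - 1*818))) = (4133 + 4826)*(-3968 + ((209 + 44) + (-76 - 1*818))) = 8959*(-3968 + (253 + (-76 - 818))) = 8959*(-3968 + (253 - 894)) = 8959*(-3968 - 641) = 8959*(-4609) = -41292031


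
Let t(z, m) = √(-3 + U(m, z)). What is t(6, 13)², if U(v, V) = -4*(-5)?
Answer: 17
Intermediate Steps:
U(v, V) = 20
t(z, m) = √17 (t(z, m) = √(-3 + 20) = √17)
t(6, 13)² = (√17)² = 17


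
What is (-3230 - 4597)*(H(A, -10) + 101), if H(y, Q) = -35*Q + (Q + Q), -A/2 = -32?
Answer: -3373437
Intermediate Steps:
A = 64 (A = -2*(-32) = 64)
H(y, Q) = -33*Q (H(y, Q) = -35*Q + 2*Q = -33*Q)
(-3230 - 4597)*(H(A, -10) + 101) = (-3230 - 4597)*(-33*(-10) + 101) = -7827*(330 + 101) = -7827*431 = -3373437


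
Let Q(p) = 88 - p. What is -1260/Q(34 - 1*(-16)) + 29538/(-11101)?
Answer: -7554852/210919 ≈ -35.819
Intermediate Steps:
-1260/Q(34 - 1*(-16)) + 29538/(-11101) = -1260/(88 - (34 - 1*(-16))) + 29538/(-11101) = -1260/(88 - (34 + 16)) + 29538*(-1/11101) = -1260/(88 - 1*50) - 29538/11101 = -1260/(88 - 50) - 29538/11101 = -1260/38 - 29538/11101 = -1260*1/38 - 29538/11101 = -630/19 - 29538/11101 = -7554852/210919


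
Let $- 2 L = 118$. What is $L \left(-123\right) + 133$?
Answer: $7390$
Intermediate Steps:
$L = -59$ ($L = \left(- \frac{1}{2}\right) 118 = -59$)
$L \left(-123\right) + 133 = \left(-59\right) \left(-123\right) + 133 = 7257 + 133 = 7390$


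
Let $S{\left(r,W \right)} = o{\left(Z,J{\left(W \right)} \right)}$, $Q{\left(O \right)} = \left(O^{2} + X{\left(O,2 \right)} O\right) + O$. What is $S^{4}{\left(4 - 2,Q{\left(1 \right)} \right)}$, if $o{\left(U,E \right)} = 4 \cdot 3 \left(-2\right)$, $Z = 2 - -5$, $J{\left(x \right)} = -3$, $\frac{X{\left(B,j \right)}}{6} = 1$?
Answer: $331776$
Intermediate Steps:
$X{\left(B,j \right)} = 6$ ($X{\left(B,j \right)} = 6 \cdot 1 = 6$)
$Z = 7$ ($Z = 2 + 5 = 7$)
$Q{\left(O \right)} = O^{2} + 7 O$ ($Q{\left(O \right)} = \left(O^{2} + 6 O\right) + O = O^{2} + 7 O$)
$o{\left(U,E \right)} = -24$ ($o{\left(U,E \right)} = 12 \left(-2\right) = -24$)
$S{\left(r,W \right)} = -24$
$S^{4}{\left(4 - 2,Q{\left(1 \right)} \right)} = \left(-24\right)^{4} = 331776$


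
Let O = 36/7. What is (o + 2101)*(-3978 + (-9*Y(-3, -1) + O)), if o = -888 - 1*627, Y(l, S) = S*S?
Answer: -16333578/7 ≈ -2.3334e+6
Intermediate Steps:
Y(l, S) = S²
O = 36/7 (O = 36*(⅐) = 36/7 ≈ 5.1429)
o = -1515 (o = -888 - 627 = -1515)
(o + 2101)*(-3978 + (-9*Y(-3, -1) + O)) = (-1515 + 2101)*(-3978 + (-9*(-1)² + 36/7)) = 586*(-3978 + (-9*1 + 36/7)) = 586*(-3978 + (-9 + 36/7)) = 586*(-3978 - 27/7) = 586*(-27873/7) = -16333578/7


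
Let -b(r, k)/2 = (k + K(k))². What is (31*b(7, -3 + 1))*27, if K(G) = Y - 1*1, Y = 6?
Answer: -15066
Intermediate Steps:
K(G) = 5 (K(G) = 6 - 1*1 = 6 - 1 = 5)
b(r, k) = -2*(5 + k)² (b(r, k) = -2*(k + 5)² = -2*(5 + k)²)
(31*b(7, -3 + 1))*27 = (31*(-2*(5 + (-3 + 1))²))*27 = (31*(-2*(5 - 2)²))*27 = (31*(-2*3²))*27 = (31*(-2*9))*27 = (31*(-18))*27 = -558*27 = -15066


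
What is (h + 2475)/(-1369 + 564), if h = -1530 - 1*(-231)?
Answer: -168/115 ≈ -1.4609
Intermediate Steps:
h = -1299 (h = -1530 + 231 = -1299)
(h + 2475)/(-1369 + 564) = (-1299 + 2475)/(-1369 + 564) = 1176/(-805) = 1176*(-1/805) = -168/115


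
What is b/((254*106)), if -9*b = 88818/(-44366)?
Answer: 14803/1791765276 ≈ 8.2617e-6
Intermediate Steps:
b = 14803/66549 (b = -29606/(3*(-44366)) = -29606*(-1)/(3*44366) = -⅑*(-44409/22183) = 14803/66549 ≈ 0.22244)
b/((254*106)) = 14803/(66549*((254*106))) = (14803/66549)/26924 = (14803/66549)*(1/26924) = 14803/1791765276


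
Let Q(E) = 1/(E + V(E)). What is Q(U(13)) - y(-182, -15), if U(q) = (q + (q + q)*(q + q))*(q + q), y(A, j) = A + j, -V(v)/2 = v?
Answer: 3529057/17914 ≈ 197.00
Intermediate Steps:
V(v) = -2*v
U(q) = 2*q*(q + 4*q**2) (U(q) = (q + (2*q)*(2*q))*(2*q) = (q + 4*q**2)*(2*q) = 2*q*(q + 4*q**2))
Q(E) = -1/E (Q(E) = 1/(E - 2*E) = 1/(-E) = -1/E)
Q(U(13)) - y(-182, -15) = -1/(13**2*(2 + 8*13)) - (-182 - 15) = -1/(169*(2 + 104)) - 1*(-197) = -1/(169*106) + 197 = -1/17914 + 197 = 3529057/17914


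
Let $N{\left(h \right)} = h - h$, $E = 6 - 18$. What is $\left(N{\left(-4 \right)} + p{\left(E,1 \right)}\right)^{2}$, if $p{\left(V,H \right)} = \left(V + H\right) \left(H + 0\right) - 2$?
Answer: $169$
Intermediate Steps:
$E = -12$ ($E = 6 - 18 = -12$)
$N{\left(h \right)} = 0$
$p{\left(V,H \right)} = -2 + H \left(H + V\right)$ ($p{\left(V,H \right)} = \left(H + V\right) H - 2 = H \left(H + V\right) - 2 = -2 + H \left(H + V\right)$)
$\left(N{\left(-4 \right)} + p{\left(E,1 \right)}\right)^{2} = \left(0 + \left(-2 + 1^{2} + 1 \left(-12\right)\right)\right)^{2} = \left(0 - 13\right)^{2} = \left(-13\right)^{2} = 169$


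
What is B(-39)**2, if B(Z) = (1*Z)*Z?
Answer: 2313441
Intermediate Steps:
B(Z) = Z**2 (B(Z) = Z*Z = Z**2)
B(-39)**2 = ((-39)**2)**2 = 1521**2 = 2313441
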